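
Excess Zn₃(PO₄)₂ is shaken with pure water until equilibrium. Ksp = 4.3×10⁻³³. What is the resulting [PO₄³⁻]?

2.6×10⁻⁷ M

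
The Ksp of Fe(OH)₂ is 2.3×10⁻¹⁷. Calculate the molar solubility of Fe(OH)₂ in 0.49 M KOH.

9.6×10⁻¹⁷ M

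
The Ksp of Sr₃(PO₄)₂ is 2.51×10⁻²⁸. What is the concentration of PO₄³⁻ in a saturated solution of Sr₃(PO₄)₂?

Sr₃(PO₄)₂(s) ⇌ 3 Sr²⁺(aq) + 2 PO₄³⁻(aq)
With molar solubility s: [Sr²⁺] = 3s, [PO₄³⁻] = 2s.
Ksp = [Sr²⁺]^3[PO₄³⁻]^2 = (3s)^3 · (2s)^2 = 108s^5 = 2.51×10⁻²⁸
s = 1.18×10⁻⁶ mol/L
[PO₄³⁻] = 2s = 2.37×10⁻⁶ mol/L

2.37×10⁻⁶ M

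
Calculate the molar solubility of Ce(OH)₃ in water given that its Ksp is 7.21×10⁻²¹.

Ce(OH)₃(s) ⇌ Ce³⁺(aq) + 3 OH⁻(aq)
With molar solubility s: [Ce³⁺] = s, [OH⁻] = 3s.
Ksp = [Ce³⁺][OH⁻]^3 = s · (3s)^3 = 27s^4
27s^4 = 7.21×10⁻²¹  ⇒  s^4 = 2.67×10⁻²²
s = 4.04×10⁻⁶ mol L⁻¹

4.04×10⁻⁶ M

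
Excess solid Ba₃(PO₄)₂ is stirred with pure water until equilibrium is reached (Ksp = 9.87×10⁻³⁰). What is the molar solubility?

Ba₃(PO₄)₂(s) ⇌ 3 Ba²⁺(aq) + 2 PO₄³⁻(aq)
Call the molar solubility s, so that [Ba²⁺] = 3s and [PO₄³⁻] = 2s.
Ksp = [Ba²⁺]^3[PO₄³⁻]^2 = (3s)^3 · (2s)^2 = 108s^5
108s^5 = 9.87×10⁻³⁰  ⇒  s^5 = 9.14×10⁻³²
Taking the 5th root, s = 6.20×10⁻⁷ mol L⁻¹.

6.20×10⁻⁷ M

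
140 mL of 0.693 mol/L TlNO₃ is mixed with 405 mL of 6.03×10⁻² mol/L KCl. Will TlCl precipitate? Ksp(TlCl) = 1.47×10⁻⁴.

The combined volume is 545 mL.
[Tl⁺] = (0.693)(140)/545 = 0.178 mol/L
[Cl⁻] = (6.03×10⁻²)(405)/545 = 4.48×10⁻² mol/L
Q = [Tl⁺][Cl⁻] = 7.98×10⁻³
Q = 7.98×10⁻³ > Ksp = 1.47×10⁻⁴, so the solution is supersaturated and TlCl precipitates.

Yes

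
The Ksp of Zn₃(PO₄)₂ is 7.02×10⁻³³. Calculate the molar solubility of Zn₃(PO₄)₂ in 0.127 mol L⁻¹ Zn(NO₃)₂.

9.26×10⁻¹⁶ M

Zn₃(PO₄)₂(s) ⇌ 3 Zn²⁺(aq) + 2 PO₄³⁻(aq)
Zn²⁺ is already present at 0.127 mol L⁻¹. If s mol/L of Zn₃(PO₄)₂ dissolves, [PO₄³⁻] = 2s while [Zn²⁺] ≈ 0.127 mol L⁻¹.
Ksp = [Zn²⁺]^3[PO₄³⁻]^2 = (0.127)^3(2s)^2
(2s)^2 = 7.02×10⁻³³ / (0.127)^3 = 3.43×10⁻³⁰
s = 9.26×10⁻¹⁶ mol L⁻¹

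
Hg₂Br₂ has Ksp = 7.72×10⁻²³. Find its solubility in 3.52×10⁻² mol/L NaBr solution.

6.23×10⁻²⁰ M

Hg₂Br₂(s) ⇌ Hg₂²⁺(aq) + 2 Br⁻(aq)
Let s be the solubility of Hg₂Br₂ here. The common ion gives [Br⁻] ≈ 3.52×10⁻² mol/L, and [Hg₂²⁺] = s.
Ksp = [Hg₂²⁺][Br⁻]^2 = s(3.52×10⁻²)^2
s = 7.72×10⁻²³ / (3.52×10⁻²)^2 = 6.23×10⁻²⁰
s = 6.23×10⁻²⁰ mol/L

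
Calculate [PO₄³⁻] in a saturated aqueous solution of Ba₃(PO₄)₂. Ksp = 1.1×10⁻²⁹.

1.3×10⁻⁶ M

Ba₃(PO₄)₂(s) ⇌ 3 Ba²⁺(aq) + 2 PO₄³⁻(aq)
For each mole of Ba₃(PO₄)₂ that dissolves per liter, [Ba²⁺] = 3s and [PO₄³⁻] = 2s; let s denote this solubility.
Ksp = [Ba²⁺]^3[PO₄³⁻]^2 = (3s)^3 · (2s)^2 = 108s^5 = 1.1×10⁻²⁹
s = 6.3×10⁻⁷ M
[PO₄³⁻] = 2s = 1.3×10⁻⁶ M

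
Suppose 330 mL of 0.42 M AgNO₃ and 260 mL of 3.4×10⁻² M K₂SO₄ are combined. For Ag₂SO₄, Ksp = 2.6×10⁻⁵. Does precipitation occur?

Total volume after mixing = 330 + 260 = 590 mL.
[Ag⁺] = (0.42)(330)/590 = 0.23 M
[SO₄²⁻] = (3.4×10⁻²)(260)/590 = 1.5×10⁻² M
Q = [Ag⁺]^2[SO₄²⁻] = 8.3×10⁻⁴
Q = 8.3×10⁻⁴ > Ksp = 2.6×10⁻⁵, so the solution is supersaturated and Ag₂SO₄ precipitates.

Yes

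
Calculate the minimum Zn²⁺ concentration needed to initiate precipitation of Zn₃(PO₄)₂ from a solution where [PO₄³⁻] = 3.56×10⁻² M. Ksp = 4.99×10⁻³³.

Precipitation of each salt begins when its ion product equals Ksp.
Zn₃(PO₄)₂(s) ⇌ 3 Zn²⁺(aq) + 2 PO₄³⁻(aq)
Ksp = [Zn²⁺]^3[PO₄³⁻]^2 = [Zn²⁺]^3(3.56×10⁻²)^2
[Zn²⁺]^3 = 4.99×10⁻³³ / (3.56×10⁻²)^2 = 3.94×10⁻³⁰
[Zn²⁺] = 1.58×10⁻¹⁰ M

1.58×10⁻¹⁰ M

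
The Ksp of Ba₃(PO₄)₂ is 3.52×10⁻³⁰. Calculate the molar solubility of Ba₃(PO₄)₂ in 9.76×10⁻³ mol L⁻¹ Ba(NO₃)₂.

9.73×10⁻¹³ M

Ba₃(PO₄)₂(s) ⇌ 3 Ba²⁺(aq) + 2 PO₄³⁻(aq)
Ba²⁺ is already present at 9.76×10⁻³ mol L⁻¹. If s mol/L of Ba₃(PO₄)₂ dissolves, [PO₄³⁻] = 2s while [Ba²⁺] ≈ 9.76×10⁻³ mol L⁻¹.
Ksp = [Ba²⁺]^3[PO₄³⁻]^2 = (9.76×10⁻³)^3(2s)^2
(2s)^2 = 3.52×10⁻³⁰ / (9.76×10⁻³)^3 = 3.79×10⁻²⁴
s = 9.73×10⁻¹³ mol L⁻¹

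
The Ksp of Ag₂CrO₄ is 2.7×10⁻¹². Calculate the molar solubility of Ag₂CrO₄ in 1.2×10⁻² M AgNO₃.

1.9×10⁻⁸ M

Ag₂CrO₄(s) ⇌ 2 Ag⁺(aq) + CrO₄²⁻(aq)
Ag⁺ is already present at 1.2×10⁻² M. If s mol/L of Ag₂CrO₄ dissolves, [CrO₄²⁻] = s while [Ag⁺] ≈ 1.2×10⁻² M.
Ksp = [Ag⁺]^2[CrO₄²⁻] = (1.2×10⁻²)^2s
s = 2.7×10⁻¹² / (1.2×10⁻²)^2 = 1.9×10⁻⁸
s = 1.9×10⁻⁸ M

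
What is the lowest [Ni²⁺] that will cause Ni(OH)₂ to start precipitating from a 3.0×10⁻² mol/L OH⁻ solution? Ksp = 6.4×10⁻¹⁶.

7.1×10⁻¹³ M

A salt starts to precipitate once the ion product Q reaches its Ksp.
Ni(OH)₂(s) ⇌ Ni²⁺(aq) + 2 OH⁻(aq)
Ksp = [Ni²⁺][OH⁻]^2 = [Ni²⁺](3.0×10⁻²)^2
[Ni²⁺] = 6.4×10⁻¹⁶ / (3.0×10⁻²)^2 = 7.1×10⁻¹³
[Ni²⁺] = 7.1×10⁻¹³ mol/L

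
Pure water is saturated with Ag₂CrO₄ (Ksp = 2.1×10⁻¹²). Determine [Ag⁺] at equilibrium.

1.6×10⁻⁴ M

Ag₂CrO₄(s) ⇌ 2 Ag⁺(aq) + CrO₄²⁻(aq)
Call the molar solubility s, so that [Ag⁺] = 2s and [CrO₄²⁻] = s.
Ksp = [Ag⁺]^2[CrO₄²⁻] = (2s)^2 · s = 4s^3 = 2.1×10⁻¹²
s = 8.1×10⁻⁵ mol/L
[Ag⁺] = 2s = 1.6×10⁻⁴ mol/L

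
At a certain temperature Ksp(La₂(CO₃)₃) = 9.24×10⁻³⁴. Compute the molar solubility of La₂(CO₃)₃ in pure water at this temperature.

9.69×10⁻⁸ M

La₂(CO₃)₃(s) ⇌ 2 La³⁺(aq) + 3 CO₃²⁻(aq)
Call the molar solubility s, so that [La³⁺] = 2s and [CO₃²⁻] = 3s.
Ksp = [La³⁺]^2[CO₃²⁻]^3 = (2s)^2 · (3s)^3 = 108s^5
108s^5 = 9.24×10⁻³⁴  ⇒  s^5 = 8.56×10⁻³⁶
s = (8.56×10⁻³⁶)^(1/5) = 9.69×10⁻⁸ M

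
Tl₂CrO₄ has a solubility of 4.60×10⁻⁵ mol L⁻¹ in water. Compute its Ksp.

Tl₂CrO₄(s) ⇌ 2 Tl⁺(aq) + CrO₄²⁻(aq)
Let s be the molar solubility. Then [Tl⁺] = 2s and [CrO₄²⁻] = s.
Ksp = [Tl⁺]^2[CrO₄²⁻] = (2s)^2 · s = 4s^3
Ksp = 4 × (4.60×10⁻⁵)^3 = 3.89×10⁻¹³

Ksp = 3.89×10⁻¹³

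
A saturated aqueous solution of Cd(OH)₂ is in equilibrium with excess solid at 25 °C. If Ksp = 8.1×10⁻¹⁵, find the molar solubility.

1.3×10⁻⁵ M

Cd(OH)₂(s) ⇌ Cd²⁺(aq) + 2 OH⁻(aq)
Let s be the molar solubility. Then [Cd²⁺] = s and [OH⁻] = 2s.
Ksp = [Cd²⁺][OH⁻]^2 = s · (2s)^2 = 4s^3
4s^3 = 8.1×10⁻¹⁵  ⇒  s^3 = 2.0×10⁻¹⁵
s = 1.3×10⁻⁵ mol/L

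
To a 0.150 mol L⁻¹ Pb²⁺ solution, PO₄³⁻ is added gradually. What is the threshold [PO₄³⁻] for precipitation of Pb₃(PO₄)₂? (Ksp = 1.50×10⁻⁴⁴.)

2.11×10⁻²¹ M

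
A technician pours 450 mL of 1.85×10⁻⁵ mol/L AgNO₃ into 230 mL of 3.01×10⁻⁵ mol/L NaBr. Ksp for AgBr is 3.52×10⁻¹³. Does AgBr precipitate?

Yes

The combined volume is 680 mL.
[Ag⁺] = (1.85×10⁻⁵)(450)/680 = 1.22×10⁻⁵ mol/L
[Br⁻] = (3.01×10⁻⁵)(230)/680 = 1.02×10⁻⁵ mol/L
Q = [Ag⁺][Br⁻] = 1.25×10⁻¹⁰
Because Q > Ksp (1.25×10⁻¹⁰ vs 3.52×10⁻¹³), a precipitate of AgBr forms.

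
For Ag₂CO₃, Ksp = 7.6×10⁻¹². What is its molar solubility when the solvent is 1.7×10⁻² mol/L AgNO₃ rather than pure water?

Ag₂CO₃(s) ⇌ 2 Ag⁺(aq) + CO₃²⁻(aq)
With Ag⁺ already at 1.7×10⁻² mol/L and s small, take [Ag⁺] ≈ 1.7×10⁻² mol/L and [CO₃²⁻] = s.
Ksp = [Ag⁺]^2[CO₃²⁻] = (1.7×10⁻²)^2s
s = 7.6×10⁻¹² / (1.7×10⁻²)^2 = 2.6×10⁻⁸
s = 2.6×10⁻⁸ mol/L

2.6×10⁻⁸ M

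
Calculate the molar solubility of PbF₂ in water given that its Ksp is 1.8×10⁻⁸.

1.7×10⁻³ M

PbF₂(s) ⇌ Pb²⁺(aq) + 2 F⁻(aq)
If s mol/L of PbF₂ dissolves, [Pb²⁺] = s and [F⁻] = 2s.
Ksp = [Pb²⁺][F⁻]^2 = s · (2s)^2 = 4s^3
4s^3 = 1.8×10⁻⁸  ⇒  s^3 = 4.5×10⁻⁹
s = 1.7×10⁻³ M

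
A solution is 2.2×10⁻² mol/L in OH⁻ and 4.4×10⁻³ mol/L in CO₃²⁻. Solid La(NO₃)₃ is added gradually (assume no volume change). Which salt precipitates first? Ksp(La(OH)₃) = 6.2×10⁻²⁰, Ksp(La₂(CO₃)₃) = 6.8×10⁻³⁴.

La(OH)₃

Each salt precipitates once Q = Ksp for that salt.
For La(OH)₃: [La³⁺] = (Ksp/[OH⁻]^3) = 5.8×10⁻¹⁵ mol/L
For La₂(CO₃)₃: [La³⁺] = (Ksp/[CO₃²⁻]^3)^(1/2) = 8.9×10⁻¹⁴ mol/L
Since La(OH)₃ needs less La³⁺ to reach saturation, it precipitates first.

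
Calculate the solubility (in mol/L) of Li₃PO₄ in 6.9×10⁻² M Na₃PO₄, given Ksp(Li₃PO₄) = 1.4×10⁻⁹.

9.1×10⁻⁴ M

Li₃PO₄(s) ⇌ 3 Li⁺(aq) + PO₄³⁻(aq)
PO₄³⁻ is already present at 6.9×10⁻² M. If s mol/L of Li₃PO₄ dissolves, [Li⁺] = 3s while [PO₄³⁻] ≈ 6.9×10⁻² M.
Ksp = [Li⁺]^3[PO₄³⁻] = (3s)^3(6.9×10⁻²)
(3s)^3 = 1.4×10⁻⁹ / (6.9×10⁻²) = 2.0×10⁻⁸
s = 9.1×10⁻⁴ M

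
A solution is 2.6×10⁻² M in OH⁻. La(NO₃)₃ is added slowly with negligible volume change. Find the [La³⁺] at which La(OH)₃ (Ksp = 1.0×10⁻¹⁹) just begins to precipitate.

5.7×10⁻¹⁵ M

Precipitation of each salt begins when its ion product equals Ksp.
La(OH)₃(s) ⇌ La³⁺(aq) + 3 OH⁻(aq)
Ksp = [La³⁺][OH⁻]^3 = [La³⁺](2.6×10⁻²)^3
[La³⁺] = 1.0×10⁻¹⁹ / (2.6×10⁻²)^3 = 5.7×10⁻¹⁵
[La³⁺] = 5.7×10⁻¹⁵ M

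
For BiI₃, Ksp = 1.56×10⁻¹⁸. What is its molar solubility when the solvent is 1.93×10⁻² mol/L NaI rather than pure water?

2.17×10⁻¹³ M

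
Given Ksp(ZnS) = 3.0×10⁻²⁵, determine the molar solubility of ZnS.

ZnS(s) ⇌ Zn²⁺(aq) + S²⁻(aq)
Let s be the molar solubility. Then [Zn²⁺] = s and [S²⁻] = s.
Ksp = [Zn²⁺][S²⁻] = s · s = s^2
s^2 = 3.0×10⁻²⁵
s = (3.0×10⁻²⁵)^(1/2) = 5.5×10⁻¹³ mol L⁻¹

5.5×10⁻¹³ M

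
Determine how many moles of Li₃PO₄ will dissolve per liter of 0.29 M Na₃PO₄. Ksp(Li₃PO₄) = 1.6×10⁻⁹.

5.9×10⁻⁴ M

Li₃PO₄(s) ⇌ 3 Li⁺(aq) + PO₄³⁻(aq)
With PO₄³⁻ already at 0.29 M and s small, take [PO₄³⁻] ≈ 0.29 M and [Li⁺] = 3s.
Ksp = [Li⁺]^3[PO₄³⁻] = (3s)^3(0.29)
(3s)^3 = 1.6×10⁻⁹ / (0.29) = 5.5×10⁻⁹
s = 5.9×10⁻⁴ M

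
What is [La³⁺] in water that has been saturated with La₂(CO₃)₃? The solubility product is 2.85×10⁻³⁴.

La₂(CO₃)₃(s) ⇌ 2 La³⁺(aq) + 3 CO₃²⁻(aq)
For each mole of La₂(CO₃)₃ that dissolves per liter, [La³⁺] = 2s and [CO₃²⁻] = 3s; let s denote this solubility.
Ksp = [La³⁺]^2[CO₃²⁻]^3 = (2s)^2 · (3s)^3 = 108s^5 = 2.85×10⁻³⁴
s = 7.66×10⁻⁸ mol/L
[La³⁺] = 2s = 1.53×10⁻⁷ mol/L

1.53×10⁻⁷ M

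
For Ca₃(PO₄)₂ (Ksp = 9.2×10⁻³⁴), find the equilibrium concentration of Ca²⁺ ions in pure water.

2.9×10⁻⁷ M

Ca₃(PO₄)₂(s) ⇌ 3 Ca²⁺(aq) + 2 PO₄³⁻(aq)
Call the molar solubility s, so that [Ca²⁺] = 3s and [PO₄³⁻] = 2s.
Ksp = [Ca²⁺]^3[PO₄³⁻]^2 = (3s)^3 · (2s)^2 = 108s^5 = 9.2×10⁻³⁴
s = 9.7×10⁻⁸ mol/L
[Ca²⁺] = 3s = 2.9×10⁻⁷ mol/L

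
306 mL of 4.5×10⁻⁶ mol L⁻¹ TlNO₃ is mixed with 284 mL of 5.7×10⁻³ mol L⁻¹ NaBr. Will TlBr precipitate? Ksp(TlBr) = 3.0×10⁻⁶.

After mixing, V = 306 mL + 284 mL = 590 mL.
[Tl⁺] = (4.5×10⁻⁶)(306)/590 = 2.3×10⁻⁶ mol L⁻¹
[Br⁻] = (5.7×10⁻³)(284)/590 = 2.7×10⁻³ mol L⁻¹
Q = [Tl⁺][Br⁻] = 6.4×10⁻⁹
Q = 6.4×10⁻⁹ < Ksp = 3.0×10⁻⁶, so the solution is unsaturated and no precipitate forms.

No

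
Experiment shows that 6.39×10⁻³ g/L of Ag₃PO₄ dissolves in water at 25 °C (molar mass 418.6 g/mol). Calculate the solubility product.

Ksp = 1.47×10⁻¹⁸

s = (6.39×10⁻³ g L⁻¹)/(418.6 g mol⁻¹) = 1.5265×10⁻⁵ M
Ag₃PO₄(s) ⇌ 3 Ag⁺(aq) + PO₄³⁻(aq)
If s mol/L of Ag₃PO₄ dissolves, [Ag⁺] = 3s and [PO₄³⁻] = s.
Ksp = [Ag⁺]^3[PO₄³⁻] = (3s)^3 · s = 27s^4
Ksp = 27 × (1.5265×10⁻⁵)^4 = 1.47×10⁻¹⁸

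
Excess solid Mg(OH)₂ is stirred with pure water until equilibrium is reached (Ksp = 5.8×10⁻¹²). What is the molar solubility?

Mg(OH)₂(s) ⇌ Mg²⁺(aq) + 2 OH⁻(aq)
Call the molar solubility s, so that [Mg²⁺] = s and [OH⁻] = 2s.
Ksp = [Mg²⁺][OH⁻]^2 = s · (2s)^2 = 4s^3
4s^3 = 5.8×10⁻¹²  ⇒  s^3 = 1.5×10⁻¹²
Taking the 3rd root, s = 1.1×10⁻⁴ M.

1.1×10⁻⁴ M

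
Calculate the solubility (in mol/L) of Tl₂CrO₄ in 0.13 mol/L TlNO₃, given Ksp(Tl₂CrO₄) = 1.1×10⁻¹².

6.5×10⁻¹¹ M

Tl₂CrO₄(s) ⇌ 2 Tl⁺(aq) + CrO₄²⁻(aq)
With Tl⁺ already at 0.13 mol/L and s small, take [Tl⁺] ≈ 0.13 mol/L and [CrO₄²⁻] = s.
Ksp = [Tl⁺]^2[CrO₄²⁻] = (0.13)^2s
s = 1.1×10⁻¹² / (0.13)^2 = 6.5×10⁻¹¹
s = 6.5×10⁻¹¹ mol/L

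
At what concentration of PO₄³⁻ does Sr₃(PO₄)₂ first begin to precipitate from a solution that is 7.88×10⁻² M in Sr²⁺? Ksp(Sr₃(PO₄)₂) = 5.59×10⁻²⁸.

1.07×10⁻¹² M

Each salt precipitates once Q = Ksp for that salt.
Sr₃(PO₄)₂(s) ⇌ 3 Sr²⁺(aq) + 2 PO₄³⁻(aq)
Ksp = [Sr²⁺]^3[PO₄³⁻]^2 = [PO₄³⁻]^2(7.88×10⁻²)^3
[PO₄³⁻]^2 = 5.59×10⁻²⁸ / (7.88×10⁻²)^3 = 1.14×10⁻²⁴
[PO₄³⁻] = 1.07×10⁻¹² M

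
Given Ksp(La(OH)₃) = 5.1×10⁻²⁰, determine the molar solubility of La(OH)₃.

6.6×10⁻⁶ M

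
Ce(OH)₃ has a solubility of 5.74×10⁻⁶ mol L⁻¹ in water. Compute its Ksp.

Ce(OH)₃(s) ⇌ Ce³⁺(aq) + 3 OH⁻(aq)
If s mol/L of Ce(OH)₃ dissolves, [Ce³⁺] = s and [OH⁻] = 3s.
Ksp = [Ce³⁺][OH⁻]^3 = s · (3s)^3 = 27s^4
Ksp = 27 × (5.74×10⁻⁶)^4 = 2.93×10⁻²⁰

Ksp = 2.93×10⁻²⁰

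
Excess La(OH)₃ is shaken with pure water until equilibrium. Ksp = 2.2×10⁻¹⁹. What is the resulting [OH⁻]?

La(OH)₃(s) ⇌ La³⁺(aq) + 3 OH⁻(aq)
With molar solubility s: [La³⁺] = s, [OH⁻] = 3s.
Ksp = [La³⁺][OH⁻]^3 = s · (3s)^3 = 27s^4 = 2.2×10⁻¹⁹
s = 9.5×10⁻⁶ M
[OH⁻] = 3s = 2.9×10⁻⁵ M

2.9×10⁻⁵ M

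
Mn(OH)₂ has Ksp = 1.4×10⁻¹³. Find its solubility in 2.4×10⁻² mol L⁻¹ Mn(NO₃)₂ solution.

Mn(OH)₂(s) ⇌ Mn²⁺(aq) + 2 OH⁻(aq)
The solution already contains Mn²⁺ at 2.4×10⁻² mol L⁻¹. Let s be the molar solubility of Mn(OH)₂.
[Mn²⁺] ≈ 2.4×10⁻² mol L⁻¹ (common ion dominates); [OH⁻] = 2s.
Ksp = [Mn²⁺][OH⁻]^2 = (2.4×10⁻²)(2s)^2
(2s)^2 = 1.4×10⁻¹³ / (2.4×10⁻²) = 5.8×10⁻¹²
s = 1.2×10⁻⁶ mol L⁻¹

1.2×10⁻⁶ M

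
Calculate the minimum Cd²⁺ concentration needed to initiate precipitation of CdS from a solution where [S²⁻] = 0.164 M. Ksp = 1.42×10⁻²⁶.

8.66×10⁻²⁶ M

Each salt precipitates once Q = Ksp for that salt.
CdS(s) ⇌ Cd²⁺(aq) + S²⁻(aq)
Ksp = [Cd²⁺][S²⁻] = [Cd²⁺](0.164)
[Cd²⁺] = 1.42×10⁻²⁶ / (0.164) = 8.66×10⁻²⁶
[Cd²⁺] = 8.66×10⁻²⁶ M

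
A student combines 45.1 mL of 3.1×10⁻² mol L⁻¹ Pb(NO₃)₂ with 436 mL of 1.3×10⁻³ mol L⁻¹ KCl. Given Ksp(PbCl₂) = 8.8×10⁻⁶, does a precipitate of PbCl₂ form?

No

The combined volume is 481.1 mL.
[Pb²⁺] = (3.1×10⁻²)(45.1)/481.1 = 2.9×10⁻³ mol L⁻¹
[Cl⁻] = (1.3×10⁻³)(436)/481.1 = 1.2×10⁻³ mol L⁻¹
Q = [Pb²⁺][Cl⁻]^2 = 4.0×10⁻⁹
Q < Ksp (4.0×10⁻⁹ vs 8.8×10⁻⁶); the solution remains unsaturated and no precipitate forms.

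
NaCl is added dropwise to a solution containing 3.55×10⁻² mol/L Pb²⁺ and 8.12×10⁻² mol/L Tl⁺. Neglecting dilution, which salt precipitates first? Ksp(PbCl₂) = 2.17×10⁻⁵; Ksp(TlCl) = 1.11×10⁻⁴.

A salt starts to precipitate once the ion product Q reaches its Ksp.
For PbCl₂: [Cl⁻] = (Ksp/[Pb²⁺])^(1/2) = 2.47×10⁻² mol/L
For TlCl: [Cl⁻] = (Ksp/[Tl⁺]) = 1.37×10⁻³ mol/L
The smaller threshold [Cl⁻] is reached first, so TlCl precipitates first.

TlCl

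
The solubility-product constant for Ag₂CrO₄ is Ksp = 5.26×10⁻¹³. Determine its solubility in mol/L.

Ag₂CrO₄(s) ⇌ 2 Ag⁺(aq) + CrO₄²⁻(aq)
With molar solubility s: [Ag⁺] = 2s, [CrO₄²⁻] = s.
Ksp = [Ag⁺]^2[CrO₄²⁻] = (2s)^2 · s = 4s^3
4s^3 = 5.26×10⁻¹³  ⇒  s^3 = 1.32×10⁻¹³
Taking the 3rd root, s = 5.09×10⁻⁵ mol/L.

5.09×10⁻⁵ M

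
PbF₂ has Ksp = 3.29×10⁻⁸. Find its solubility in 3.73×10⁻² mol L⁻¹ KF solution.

2.36×10⁻⁵ M

PbF₂(s) ⇌ Pb²⁺(aq) + 2 F⁻(aq)
Let s be the solubility of PbF₂ here. The common ion gives [F⁻] ≈ 3.73×10⁻² mol L⁻¹, and [Pb²⁺] = s.
Ksp = [Pb²⁺][F⁻]^2 = s(3.73×10⁻²)^2
s = 3.29×10⁻⁸ / (3.73×10⁻²)^2 = 2.36×10⁻⁵
s = 2.36×10⁻⁵ mol L⁻¹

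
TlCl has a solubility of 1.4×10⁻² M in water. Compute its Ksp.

Ksp = 2.0×10⁻⁴

TlCl(s) ⇌ Tl⁺(aq) + Cl⁻(aq)
With molar solubility s: [Tl⁺] = s, [Cl⁻] = s.
Ksp = [Tl⁺][Cl⁻] = s · s = s^2
Ksp = (1.4×10⁻²)^2 = 2.0×10⁻⁴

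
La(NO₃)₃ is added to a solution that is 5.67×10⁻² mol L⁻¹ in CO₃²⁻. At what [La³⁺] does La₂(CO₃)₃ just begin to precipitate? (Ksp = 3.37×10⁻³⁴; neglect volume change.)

Precipitation of each salt begins when its ion product equals Ksp.
La₂(CO₃)₃(s) ⇌ 2 La³⁺(aq) + 3 CO₃²⁻(aq)
Ksp = [La³⁺]^2[CO₃²⁻]^3 = [La³⁺]^2(5.67×10⁻²)^3
[La³⁺]^2 = 3.37×10⁻³⁴ / (5.67×10⁻²)^3 = 1.85×10⁻³⁰
[La³⁺] = 1.36×10⁻¹⁵ mol L⁻¹

1.36×10⁻¹⁵ M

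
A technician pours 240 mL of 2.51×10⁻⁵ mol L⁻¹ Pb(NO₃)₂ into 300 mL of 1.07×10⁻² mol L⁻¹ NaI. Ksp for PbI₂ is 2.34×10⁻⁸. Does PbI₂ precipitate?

No

The combined volume is 540 mL.
[Pb²⁺] = (2.51×10⁻⁵)(240)/540 = 1.12×10⁻⁵ mol L⁻¹
[I⁻] = (1.07×10⁻²)(300)/540 = 5.94×10⁻³ mol L⁻¹
Q = [Pb²⁺][I⁻]^2 = 3.94×10⁻¹⁰
Since Q (3.94×10⁻¹⁰) is less than Ksp (2.34×10⁻⁸), no PbI₂ precipitates.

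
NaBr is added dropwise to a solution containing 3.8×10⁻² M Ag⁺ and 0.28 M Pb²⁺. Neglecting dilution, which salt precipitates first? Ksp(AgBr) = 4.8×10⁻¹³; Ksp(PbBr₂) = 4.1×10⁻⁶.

The threshold for precipitation is Q = Ksp.
For AgBr: [Br⁻] = (Ksp/[Ag⁺]) = 1.3×10⁻¹¹ M
For PbBr₂: [Br⁻] = (Ksp/[Pb²⁺])^(1/2) = 3.8×10⁻³ M
AgBr requires the lower [Br⁻], so it precipitates first.

AgBr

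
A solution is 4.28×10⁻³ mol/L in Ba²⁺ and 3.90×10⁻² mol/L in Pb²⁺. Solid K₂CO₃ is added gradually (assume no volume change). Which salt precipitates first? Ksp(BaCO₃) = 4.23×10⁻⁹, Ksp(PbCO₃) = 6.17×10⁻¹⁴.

PbCO₃

Precipitation begins when Q = Ksp.
For BaCO₃: [CO₃²⁻] = (Ksp/[Ba²⁺]) = 9.88×10⁻⁷ mol/L
For PbCO₃: [CO₃²⁻] = (Ksp/[Pb²⁺]) = 1.58×10⁻¹² mol/L
The smaller threshold [CO₃²⁻] is reached first, so PbCO₃ precipitates first.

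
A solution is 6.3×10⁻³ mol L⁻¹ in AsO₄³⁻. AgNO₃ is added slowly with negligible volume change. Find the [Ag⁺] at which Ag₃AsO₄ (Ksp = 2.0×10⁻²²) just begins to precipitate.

3.2×10⁻⁷ M

Each salt precipitates once Q = Ksp for that salt.
Ag₃AsO₄(s) ⇌ 3 Ag⁺(aq) + AsO₄³⁻(aq)
Ksp = [Ag⁺]^3[AsO₄³⁻] = [Ag⁺]^3(6.3×10⁻³)
[Ag⁺]^3 = 2.0×10⁻²² / (6.3×10⁻³) = 3.2×10⁻²⁰
[Ag⁺] = 3.2×10⁻⁷ mol L⁻¹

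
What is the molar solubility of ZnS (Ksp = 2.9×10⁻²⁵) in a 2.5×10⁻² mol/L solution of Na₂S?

ZnS(s) ⇌ Zn²⁺(aq) + S²⁻(aq)
The solution already contains S²⁻ at 2.5×10⁻² mol/L. Let s be the molar solubility of ZnS.
[S²⁻] ≈ 2.5×10⁻² mol/L (common ion dominates); [Zn²⁺] = s.
Ksp = [Zn²⁺][S²⁻] = s(2.5×10⁻²)
s = 2.9×10⁻²⁵ / (2.5×10⁻²) = 1.2×10⁻²³
s = 1.2×10⁻²³ mol/L

1.2×10⁻²³ M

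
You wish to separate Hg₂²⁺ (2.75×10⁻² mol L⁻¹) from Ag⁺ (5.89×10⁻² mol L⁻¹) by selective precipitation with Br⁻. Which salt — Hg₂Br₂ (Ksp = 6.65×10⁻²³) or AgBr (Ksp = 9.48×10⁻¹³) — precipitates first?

AgBr

Precipitation begins when Q = Ksp.
For Hg₂Br₂: [Br⁻] = (Ksp/[Hg₂²⁺])^(1/2) = 4.92×10⁻¹¹ mol L⁻¹
For AgBr: [Br⁻] = (Ksp/[Ag⁺]) = 1.61×10⁻¹¹ mol L⁻¹
The smaller threshold [Br⁻] is reached first, so AgBr precipitates first.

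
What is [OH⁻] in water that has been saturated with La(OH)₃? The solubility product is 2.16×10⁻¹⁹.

2.84×10⁻⁵ M

La(OH)₃(s) ⇌ La³⁺(aq) + 3 OH⁻(aq)
For each mole of La(OH)₃ that dissolves per liter, [La³⁺] = s and [OH⁻] = 3s; let s denote this solubility.
Ksp = [La³⁺][OH⁻]^3 = s · (3s)^3 = 27s^4 = 2.16×10⁻¹⁹
s = 9.46×10⁻⁶ M
[OH⁻] = 3s = 2.84×10⁻⁵ M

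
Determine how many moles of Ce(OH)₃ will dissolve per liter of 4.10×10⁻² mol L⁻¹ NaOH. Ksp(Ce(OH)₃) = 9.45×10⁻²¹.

1.37×10⁻¹⁶ M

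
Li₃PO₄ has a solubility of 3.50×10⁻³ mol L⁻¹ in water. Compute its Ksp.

Li₃PO₄(s) ⇌ 3 Li⁺(aq) + PO₄³⁻(aq)
With molar solubility s: [Li⁺] = 3s, [PO₄³⁻] = s.
Ksp = [Li⁺]^3[PO₄³⁻] = (3s)^3 · s = 27s^4
Ksp = 27 × (3.50×10⁻³)^4 = 4.05×10⁻⁹

Ksp = 4.05×10⁻⁹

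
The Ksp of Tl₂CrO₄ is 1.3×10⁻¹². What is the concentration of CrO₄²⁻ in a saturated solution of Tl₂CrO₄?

6.9×10⁻⁵ M

Tl₂CrO₄(s) ⇌ 2 Tl⁺(aq) + CrO₄²⁻(aq)
If s mol/L of Tl₂CrO₄ dissolves, [Tl⁺] = 2s and [CrO₄²⁻] = s.
Ksp = [Tl⁺]^2[CrO₄²⁻] = (2s)^2 · s = 4s^3 = 1.3×10⁻¹²
s = 6.9×10⁻⁵ mol L⁻¹
[CrO₄²⁻] = s = 6.9×10⁻⁵ mol L⁻¹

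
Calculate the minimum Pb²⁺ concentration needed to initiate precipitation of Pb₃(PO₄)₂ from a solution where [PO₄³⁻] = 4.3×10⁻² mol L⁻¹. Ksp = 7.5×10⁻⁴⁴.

3.4×10⁻¹⁴ M

Each salt precipitates once Q = Ksp for that salt.
Pb₃(PO₄)₂(s) ⇌ 3 Pb²⁺(aq) + 2 PO₄³⁻(aq)
Ksp = [Pb²⁺]^3[PO₄³⁻]^2 = [Pb²⁺]^3(4.3×10⁻²)^2
[Pb²⁺]^3 = 7.5×10⁻⁴⁴ / (4.3×10⁻²)^2 = 4.1×10⁻⁴¹
[Pb²⁺] = 3.4×10⁻¹⁴ mol L⁻¹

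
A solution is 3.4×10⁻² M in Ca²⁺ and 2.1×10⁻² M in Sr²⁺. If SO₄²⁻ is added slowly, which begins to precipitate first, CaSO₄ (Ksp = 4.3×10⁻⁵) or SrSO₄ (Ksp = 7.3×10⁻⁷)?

A salt starts to precipitate once the ion product Q reaches its Ksp.
For CaSO₄: [SO₄²⁻] = (Ksp/[Ca²⁺]) = 1.3×10⁻³ M
For SrSO₄: [SO₄²⁻] = (Ksp/[Sr²⁺]) = 3.5×10⁻⁵ M
SrSO₄ requires the lower [SO₄²⁻], so it precipitates first.

SrSO₄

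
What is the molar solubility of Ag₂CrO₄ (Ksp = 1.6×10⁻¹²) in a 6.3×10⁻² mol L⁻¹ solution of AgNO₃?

Ag₂CrO₄(s) ⇌ 2 Ag⁺(aq) + CrO₄²⁻(aq)
Let s be the solubility of Ag₂CrO₄ here. The common ion gives [Ag⁺] ≈ 6.3×10⁻² mol L⁻¹, and [CrO₄²⁻] = s.
Ksp = [Ag⁺]^2[CrO₄²⁻] = (6.3×10⁻²)^2s
s = 1.6×10⁻¹² / (6.3×10⁻²)^2 = 4.0×10⁻¹⁰
s = 4.0×10⁻¹⁰ mol L⁻¹

4.0×10⁻¹⁰ M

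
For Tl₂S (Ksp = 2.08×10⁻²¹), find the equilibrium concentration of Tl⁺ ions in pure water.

Tl₂S(s) ⇌ 2 Tl⁺(aq) + S²⁻(aq)
If s mol/L of Tl₂S dissolves, [Tl⁺] = 2s and [S²⁻] = s.
Ksp = [Tl⁺]^2[S²⁻] = (2s)^2 · s = 4s^3 = 2.08×10⁻²¹
s = 8.04×10⁻⁸ mol/L
[Tl⁺] = 2s = 1.61×10⁻⁷ mol/L

1.61×10⁻⁷ M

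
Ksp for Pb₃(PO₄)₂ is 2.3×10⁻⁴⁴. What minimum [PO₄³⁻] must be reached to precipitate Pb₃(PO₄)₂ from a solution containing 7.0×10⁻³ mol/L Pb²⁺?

2.6×10⁻¹⁹ M

The threshold for precipitation is Q = Ksp.
Pb₃(PO₄)₂(s) ⇌ 3 Pb²⁺(aq) + 2 PO₄³⁻(aq)
Ksp = [Pb²⁺]^3[PO₄³⁻]^2 = [PO₄³⁻]^2(7.0×10⁻³)^3
[PO₄³⁻]^2 = 2.3×10⁻⁴⁴ / (7.0×10⁻³)^3 = 6.7×10⁻³⁸
[PO₄³⁻] = 2.6×10⁻¹⁹ mol/L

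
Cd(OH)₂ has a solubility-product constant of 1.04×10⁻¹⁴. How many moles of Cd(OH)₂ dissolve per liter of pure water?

1.38×10⁻⁵ M

Cd(OH)₂(s) ⇌ Cd²⁺(aq) + 2 OH⁻(aq)
If s mol/L of Cd(OH)₂ dissolves, [Cd²⁺] = s and [OH⁻] = 2s.
Ksp = [Cd²⁺][OH⁻]^2 = s · (2s)^2 = 4s^3
4s^3 = 1.04×10⁻¹⁴  ⇒  s^3 = 2.60×10⁻¹⁵
s = 1.38×10⁻⁵ mol/L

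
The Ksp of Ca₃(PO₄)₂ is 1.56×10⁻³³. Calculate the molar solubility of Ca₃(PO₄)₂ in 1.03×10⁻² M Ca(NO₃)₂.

Ca₃(PO₄)₂(s) ⇌ 3 Ca²⁺(aq) + 2 PO₄³⁻(aq)
The solution already contains Ca²⁺ at 1.03×10⁻² M. Let s be the molar solubility of Ca₃(PO₄)₂.
[Ca²⁺] ≈ 1.03×10⁻² M (common ion dominates); [PO₄³⁻] = 2s.
Ksp = [Ca²⁺]^3[PO₄³⁻]^2 = (1.03×10⁻²)^3(2s)^2
(2s)^2 = 1.56×10⁻³³ / (1.03×10⁻²)^3 = 1.43×10⁻²⁷
s = 1.89×10⁻¹⁴ M

1.89×10⁻¹⁴ M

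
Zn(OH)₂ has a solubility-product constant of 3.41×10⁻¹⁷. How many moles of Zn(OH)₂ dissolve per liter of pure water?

Zn(OH)₂(s) ⇌ Zn²⁺(aq) + 2 OH⁻(aq)
Let s be the molar solubility. Then [Zn²⁺] = s and [OH⁻] = 2s.
Ksp = [Zn²⁺][OH⁻]^2 = s · (2s)^2 = 4s^3
4s^3 = 3.41×10⁻¹⁷  ⇒  s^3 = 8.53×10⁻¹⁸
s = (8.53×10⁻¹⁸)^(1/3) = 2.04×10⁻⁶ M

2.04×10⁻⁶ M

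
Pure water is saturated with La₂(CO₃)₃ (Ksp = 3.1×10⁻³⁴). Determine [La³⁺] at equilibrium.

1.6×10⁻⁷ M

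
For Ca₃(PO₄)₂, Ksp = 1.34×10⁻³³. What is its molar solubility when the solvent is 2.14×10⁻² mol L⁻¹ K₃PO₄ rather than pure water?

Ca₃(PO₄)₂(s) ⇌ 3 Ca²⁺(aq) + 2 PO₄³⁻(aq)
Let s be the solubility of Ca₃(PO₄)₂ here. The common ion gives [PO₄³⁻] ≈ 2.14×10⁻² mol L⁻¹, and [Ca²⁺] = 3s.
Ksp = [Ca²⁺]^3[PO₄³⁻]^2 = (3s)^3(2.14×10⁻²)^2
(3s)^3 = 1.34×10⁻³³ / (2.14×10⁻²)^2 = 2.93×10⁻³⁰
s = 4.77×10⁻¹¹ mol L⁻¹

4.77×10⁻¹¹ M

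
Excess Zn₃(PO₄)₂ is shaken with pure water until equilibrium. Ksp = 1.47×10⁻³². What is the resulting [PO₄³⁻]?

Zn₃(PO₄)₂(s) ⇌ 3 Zn²⁺(aq) + 2 PO₄³⁻(aq)
With molar solubility s: [Zn²⁺] = 3s, [PO₄³⁻] = 2s.
Ksp = [Zn²⁺]^3[PO₄³⁻]^2 = (3s)^3 · (2s)^2 = 108s^5 = 1.47×10⁻³²
s = 1.69×10⁻⁷ M
[PO₄³⁻] = 2s = 3.37×10⁻⁷ M

3.37×10⁻⁷ M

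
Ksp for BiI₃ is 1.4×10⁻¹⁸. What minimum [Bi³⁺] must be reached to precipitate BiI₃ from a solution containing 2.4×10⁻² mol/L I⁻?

A salt starts to precipitate once the ion product Q reaches its Ksp.
BiI₃(s) ⇌ Bi³⁺(aq) + 3 I⁻(aq)
Ksp = [Bi³⁺][I⁻]^3 = [Bi³⁺](2.4×10⁻²)^3
[Bi³⁺] = 1.4×10⁻¹⁸ / (2.4×10⁻²)^3 = 1.0×10⁻¹³
[Bi³⁺] = 1.0×10⁻¹³ mol/L

1.0×10⁻¹³ M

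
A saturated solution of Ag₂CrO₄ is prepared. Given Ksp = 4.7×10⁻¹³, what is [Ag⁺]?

Ag₂CrO₄(s) ⇌ 2 Ag⁺(aq) + CrO₄²⁻(aq)
For each mole of Ag₂CrO₄ that dissolves per liter, [Ag⁺] = 2s and [CrO₄²⁻] = s; let s denote this solubility.
Ksp = [Ag⁺]^2[CrO₄²⁻] = (2s)^2 · s = 4s^3 = 4.7×10⁻¹³
s = 4.9×10⁻⁵ M
[Ag⁺] = 2s = 9.8×10⁻⁵ M

9.8×10⁻⁵ M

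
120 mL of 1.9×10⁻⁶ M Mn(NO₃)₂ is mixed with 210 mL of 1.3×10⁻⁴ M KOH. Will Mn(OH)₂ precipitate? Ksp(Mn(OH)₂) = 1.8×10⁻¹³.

No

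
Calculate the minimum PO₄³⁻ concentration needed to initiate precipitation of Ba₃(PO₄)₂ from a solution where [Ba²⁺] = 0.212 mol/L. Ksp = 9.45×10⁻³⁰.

3.15×10⁻¹⁴ M

Precipitation begins when Q = Ksp.
Ba₃(PO₄)₂(s) ⇌ 3 Ba²⁺(aq) + 2 PO₄³⁻(aq)
Ksp = [Ba²⁺]^3[PO₄³⁻]^2 = [PO₄³⁻]^2(0.212)^3
[PO₄³⁻]^2 = 9.45×10⁻³⁰ / (0.212)^3 = 9.92×10⁻²⁸
[PO₄³⁻] = 3.15×10⁻¹⁴ mol/L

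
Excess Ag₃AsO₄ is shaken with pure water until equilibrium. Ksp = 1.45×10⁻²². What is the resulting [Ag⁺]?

4.57×10⁻⁶ M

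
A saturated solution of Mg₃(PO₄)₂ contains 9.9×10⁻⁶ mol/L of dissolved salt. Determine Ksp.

Ksp = 1.0×10⁻²³

Mg₃(PO₄)₂(s) ⇌ 3 Mg²⁺(aq) + 2 PO₄³⁻(aq)
For each mole of Mg₃(PO₄)₂ that dissolves per liter, [Mg²⁺] = 3s and [PO₄³⁻] = 2s; let s denote this solubility.
Ksp = [Mg²⁺]^3[PO₄³⁻]^2 = (3s)^3 · (2s)^2 = 108s^5
Ksp = 108 × (9.9×10⁻⁶)^5 = 1.0×10⁻²³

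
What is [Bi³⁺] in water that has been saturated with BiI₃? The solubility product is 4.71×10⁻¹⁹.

1.15×10⁻⁵ M

BiI₃(s) ⇌ Bi³⁺(aq) + 3 I⁻(aq)
For each mole of BiI₃ that dissolves per liter, [Bi³⁺] = s and [I⁻] = 3s; let s denote this solubility.
Ksp = [Bi³⁺][I⁻]^3 = s · (3s)^3 = 27s^4 = 4.71×10⁻¹⁹
s = 1.15×10⁻⁵ M
[Bi³⁺] = s = 1.15×10⁻⁵ M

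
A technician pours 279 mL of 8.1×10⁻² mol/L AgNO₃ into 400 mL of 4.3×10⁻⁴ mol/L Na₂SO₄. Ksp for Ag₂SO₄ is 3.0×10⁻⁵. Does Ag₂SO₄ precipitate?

No

After mixing, V = 279 mL + 400 mL = 679 mL.
[Ag⁺] = (8.1×10⁻²)(279)/679 = 3.3×10⁻² mol/L
[SO₄²⁻] = (4.3×10⁻⁴)(400)/679 = 2.5×10⁻⁴ mol/L
Q = [Ag⁺]^2[SO₄²⁻] = 2.8×10⁻⁷
Q < Ksp (2.8×10⁻⁷ vs 3.0×10⁻⁵); the solution remains unsaturated and no precipitate forms.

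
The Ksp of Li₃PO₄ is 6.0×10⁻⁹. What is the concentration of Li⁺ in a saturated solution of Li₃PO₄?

Li₃PO₄(s) ⇌ 3 Li⁺(aq) + PO₄³⁻(aq)
Call the molar solubility s, so that [Li⁺] = 3s and [PO₄³⁻] = s.
Ksp = [Li⁺]^3[PO₄³⁻] = (3s)^3 · s = 27s^4 = 6.0×10⁻⁹
s = 3.9×10⁻³ mol/L
[Li⁺] = 3s = 1.2×10⁻² mol/L

1.2×10⁻² M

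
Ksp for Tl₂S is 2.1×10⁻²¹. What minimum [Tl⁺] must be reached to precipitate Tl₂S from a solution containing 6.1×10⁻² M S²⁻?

1.9×10⁻¹⁰ M

The threshold for precipitation is Q = Ksp.
Tl₂S(s) ⇌ 2 Tl⁺(aq) + S²⁻(aq)
Ksp = [Tl⁺]^2[S²⁻] = [Tl⁺]^2(6.1×10⁻²)
[Tl⁺]^2 = 2.1×10⁻²¹ / (6.1×10⁻²) = 3.4×10⁻²⁰
[Tl⁺] = 1.9×10⁻¹⁰ M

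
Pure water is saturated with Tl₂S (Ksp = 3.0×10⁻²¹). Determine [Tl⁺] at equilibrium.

1.8×10⁻⁷ M

Tl₂S(s) ⇌ 2 Tl⁺(aq) + S²⁻(aq)
With molar solubility s: [Tl⁺] = 2s, [S²⁻] = s.
Ksp = [Tl⁺]^2[S²⁻] = (2s)^2 · s = 4s^3 = 3.0×10⁻²¹
s = 9.1×10⁻⁸ mol L⁻¹
[Tl⁺] = 2s = 1.8×10⁻⁷ mol L⁻¹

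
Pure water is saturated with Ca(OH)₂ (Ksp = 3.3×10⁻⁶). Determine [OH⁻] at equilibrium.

Ca(OH)₂(s) ⇌ Ca²⁺(aq) + 2 OH⁻(aq)
If s mol/L of Ca(OH)₂ dissolves, [Ca²⁺] = s and [OH⁻] = 2s.
Ksp = [Ca²⁺][OH⁻]^2 = s · (2s)^2 = 4s^3 = 3.3×10⁻⁶
s = 9.4×10⁻³ M
[OH⁻] = 2s = 1.9×10⁻² M

1.9×10⁻² M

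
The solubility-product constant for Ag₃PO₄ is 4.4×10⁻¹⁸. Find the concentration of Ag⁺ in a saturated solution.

6.0×10⁻⁵ M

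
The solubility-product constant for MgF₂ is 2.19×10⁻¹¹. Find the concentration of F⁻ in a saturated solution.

3.52×10⁻⁴ M

MgF₂(s) ⇌ Mg²⁺(aq) + 2 F⁻(aq)
Call the molar solubility s, so that [Mg²⁺] = s and [F⁻] = 2s.
Ksp = [Mg²⁺][F⁻]^2 = s · (2s)^2 = 4s^3 = 2.19×10⁻¹¹
s = 1.76×10⁻⁴ M
[F⁻] = 2s = 3.52×10⁻⁴ M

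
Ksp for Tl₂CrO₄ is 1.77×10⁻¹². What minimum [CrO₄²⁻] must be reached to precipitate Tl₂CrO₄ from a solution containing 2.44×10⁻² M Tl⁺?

Each salt precipitates once Q = Ksp for that salt.
Tl₂CrO₄(s) ⇌ 2 Tl⁺(aq) + CrO₄²⁻(aq)
Ksp = [Tl⁺]^2[CrO₄²⁻] = [CrO₄²⁻](2.44×10⁻²)^2
[CrO₄²⁻] = 1.77×10⁻¹² / (2.44×10⁻²)^2 = 2.97×10⁻⁹
[CrO₄²⁻] = 2.97×10⁻⁹ M

2.97×10⁻⁹ M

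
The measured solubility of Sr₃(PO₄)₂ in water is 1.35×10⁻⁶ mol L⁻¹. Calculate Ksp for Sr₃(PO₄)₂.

Sr₃(PO₄)₂(s) ⇌ 3 Sr²⁺(aq) + 2 PO₄³⁻(aq)
With molar solubility s: [Sr²⁺] = 3s, [PO₄³⁻] = 2s.
Ksp = [Sr²⁺]^3[PO₄³⁻]^2 = (3s)^3 · (2s)^2 = 108s^5
Ksp = 108 × (1.35×10⁻⁶)^5 = 4.84×10⁻²⁸

Ksp = 4.84×10⁻²⁸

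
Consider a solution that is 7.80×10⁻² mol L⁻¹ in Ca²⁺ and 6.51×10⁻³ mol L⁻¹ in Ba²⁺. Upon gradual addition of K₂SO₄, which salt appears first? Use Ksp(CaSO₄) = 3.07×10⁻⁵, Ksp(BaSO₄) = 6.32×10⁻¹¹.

BaSO₄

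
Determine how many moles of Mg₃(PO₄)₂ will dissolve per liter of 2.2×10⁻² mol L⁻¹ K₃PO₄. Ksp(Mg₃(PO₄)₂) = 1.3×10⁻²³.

1.0×10⁻⁷ M

Mg₃(PO₄)₂(s) ⇌ 3 Mg²⁺(aq) + 2 PO₄³⁻(aq)
The solution already contains PO₄³⁻ at 2.2×10⁻² mol L⁻¹. Let s be the molar solubility of Mg₃(PO₄)₂.
[PO₄³⁻] ≈ 2.2×10⁻² mol L⁻¹ (common ion dominates); [Mg²⁺] = 3s.
Ksp = [Mg²⁺]^3[PO₄³⁻]^2 = (3s)^3(2.2×10⁻²)^2
(3s)^3 = 1.3×10⁻²³ / (2.2×10⁻²)^2 = 2.7×10⁻²⁰
s = 1.0×10⁻⁷ mol L⁻¹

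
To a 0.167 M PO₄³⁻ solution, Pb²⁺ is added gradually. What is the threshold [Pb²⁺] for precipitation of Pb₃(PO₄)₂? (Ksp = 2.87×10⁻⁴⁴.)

1.01×10⁻¹⁴ M

A salt starts to precipitate once the ion product Q reaches its Ksp.
Pb₃(PO₄)₂(s) ⇌ 3 Pb²⁺(aq) + 2 PO₄³⁻(aq)
Ksp = [Pb²⁺]^3[PO₄³⁻]^2 = [Pb²⁺]^3(0.167)^2
[Pb²⁺]^3 = 2.87×10⁻⁴⁴ / (0.167)^2 = 1.03×10⁻⁴²
[Pb²⁺] = 1.01×10⁻¹⁴ M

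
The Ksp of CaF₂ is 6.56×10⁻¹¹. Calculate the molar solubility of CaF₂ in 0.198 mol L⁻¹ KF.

1.67×10⁻⁹ M

CaF₂(s) ⇌ Ca²⁺(aq) + 2 F⁻(aq)
The solution already contains F⁻ at 0.198 mol L⁻¹. Let s be the molar solubility of CaF₂.
[F⁻] ≈ 0.198 mol L⁻¹ (common ion dominates); [Ca²⁺] = s.
Ksp = [Ca²⁺][F⁻]^2 = s(0.198)^2
s = 6.56×10⁻¹¹ / (0.198)^2 = 1.67×10⁻⁹
s = 1.67×10⁻⁹ mol L⁻¹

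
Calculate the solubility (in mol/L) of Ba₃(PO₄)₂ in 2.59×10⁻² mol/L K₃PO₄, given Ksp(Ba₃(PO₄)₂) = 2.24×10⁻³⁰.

4.98×10⁻¹⁰ M

Ba₃(PO₄)₂(s) ⇌ 3 Ba²⁺(aq) + 2 PO₄³⁻(aq)
The solution already contains PO₄³⁻ at 2.59×10⁻² mol/L. Let s be the molar solubility of Ba₃(PO₄)₂.
[PO₄³⁻] ≈ 2.59×10⁻² mol/L (common ion dominates); [Ba²⁺] = 3s.
Ksp = [Ba²⁺]^3[PO₄³⁻]^2 = (3s)^3(2.59×10⁻²)^2
(3s)^3 = 2.24×10⁻³⁰ / (2.59×10⁻²)^2 = 3.34×10⁻²⁷
s = 4.98×10⁻¹⁰ mol/L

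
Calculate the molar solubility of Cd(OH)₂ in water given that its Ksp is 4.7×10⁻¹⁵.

Cd(OH)₂(s) ⇌ Cd²⁺(aq) + 2 OH⁻(aq)
Call the molar solubility s, so that [Cd²⁺] = s and [OH⁻] = 2s.
Ksp = [Cd²⁺][OH⁻]^2 = s · (2s)^2 = 4s^3
4s^3 = 4.7×10⁻¹⁵  ⇒  s^3 = 1.2×10⁻¹⁵
s = (1.2×10⁻¹⁵)^(1/3) = 1.1×10⁻⁵ mol L⁻¹

1.1×10⁻⁵ M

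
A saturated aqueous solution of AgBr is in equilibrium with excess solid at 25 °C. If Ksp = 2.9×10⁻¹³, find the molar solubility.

5.4×10⁻⁷ M

AgBr(s) ⇌ Ag⁺(aq) + Br⁻(aq)
Let s be the molar solubility. Then [Ag⁺] = s and [Br⁻] = s.
Ksp = [Ag⁺][Br⁻] = s · s = s^2
s^2 = 2.9×10⁻¹³
s = 5.4×10⁻⁷ mol/L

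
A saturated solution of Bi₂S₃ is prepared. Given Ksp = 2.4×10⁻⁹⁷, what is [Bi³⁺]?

Bi₂S₃(s) ⇌ 2 Bi³⁺(aq) + 3 S²⁻(aq)
Call the molar solubility s, so that [Bi³⁺] = 2s and [S²⁻] = 3s.
Ksp = [Bi³⁺]^2[S²⁻]^3 = (2s)^2 · (3s)^3 = 108s^5 = 2.4×10⁻⁹⁷
s = 1.9×10⁻²⁰ M
[Bi³⁺] = 2s = 3.7×10⁻²⁰ M

3.7×10⁻²⁰ M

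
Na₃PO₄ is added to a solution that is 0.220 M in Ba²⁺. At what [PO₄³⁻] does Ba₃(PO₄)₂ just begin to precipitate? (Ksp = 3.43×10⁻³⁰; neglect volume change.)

Precipitation begins when Q = Ksp.
Ba₃(PO₄)₂(s) ⇌ 3 Ba²⁺(aq) + 2 PO₄³⁻(aq)
Ksp = [Ba²⁺]^3[PO₄³⁻]^2 = [PO₄³⁻]^2(0.220)^3
[PO₄³⁻]^2 = 3.43×10⁻³⁰ / (0.220)^3 = 3.22×10⁻²⁸
[PO₄³⁻] = 1.79×10⁻¹⁴ M

1.79×10⁻¹⁴ M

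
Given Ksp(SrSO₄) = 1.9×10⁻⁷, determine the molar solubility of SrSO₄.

4.4×10⁻⁴ M

SrSO₄(s) ⇌ Sr²⁺(aq) + SO₄²⁻(aq)
For each mole of SrSO₄ that dissolves per liter, [Sr²⁺] = s and [SO₄²⁻] = s; let s denote this solubility.
Ksp = [Sr²⁺][SO₄²⁻] = s · s = s^2
s^2 = 1.9×10⁻⁷
s = 4.4×10⁻⁴ M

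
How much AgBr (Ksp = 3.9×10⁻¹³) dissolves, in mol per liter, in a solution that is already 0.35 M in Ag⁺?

AgBr(s) ⇌ Ag⁺(aq) + Br⁻(aq)
Let s be the solubility of AgBr here. The common ion gives [Ag⁺] ≈ 0.35 M, and [Br⁻] = s.
Ksp = [Ag⁺][Br⁻] = (0.35)s
s = 3.9×10⁻¹³ / (0.35) = 1.1×10⁻¹²
s = 1.1×10⁻¹² M

1.1×10⁻¹² M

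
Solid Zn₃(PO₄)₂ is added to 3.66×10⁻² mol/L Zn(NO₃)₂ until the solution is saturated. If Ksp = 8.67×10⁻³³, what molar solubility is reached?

6.65×10⁻¹⁵ M

Zn₃(PO₄)₂(s) ⇌ 3 Zn²⁺(aq) + 2 PO₄³⁻(aq)
The solution already contains Zn²⁺ at 3.66×10⁻² mol/L. Let s be the molar solubility of Zn₃(PO₄)₂.
[Zn²⁺] ≈ 3.66×10⁻² mol/L (common ion dominates); [PO₄³⁻] = 2s.
Ksp = [Zn²⁺]^3[PO₄³⁻]^2 = (3.66×10⁻²)^3(2s)^2
(2s)^2 = 8.67×10⁻³³ / (3.66×10⁻²)^3 = 1.77×10⁻²⁸
s = 6.65×10⁻¹⁵ mol/L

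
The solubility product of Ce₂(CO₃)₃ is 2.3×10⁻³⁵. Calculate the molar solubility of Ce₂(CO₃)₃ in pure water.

Ce₂(CO₃)₃(s) ⇌ 2 Ce³⁺(aq) + 3 CO₃²⁻(aq)
With molar solubility s: [Ce³⁺] = 2s, [CO₃²⁻] = 3s.
Ksp = [Ce³⁺]^2[CO₃²⁻]^3 = (2s)^2 · (3s)^3 = 108s^5
108s^5 = 2.3×10⁻³⁵  ⇒  s^5 = 2.1×10⁻³⁷
Taking the 5th root, s = 4.6×10⁻⁸ mol L⁻¹.

4.6×10⁻⁸ M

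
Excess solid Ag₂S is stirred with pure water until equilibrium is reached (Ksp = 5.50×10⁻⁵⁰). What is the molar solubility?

Ag₂S(s) ⇌ 2 Ag⁺(aq) + S²⁻(aq)
With molar solubility s: [Ag⁺] = 2s, [S²⁻] = s.
Ksp = [Ag⁺]^2[S²⁻] = (2s)^2 · s = 4s^3
4s^3 = 5.50×10⁻⁵⁰  ⇒  s^3 = 1.38×10⁻⁵⁰
s = 2.40×10⁻¹⁷ mol L⁻¹

2.40×10⁻¹⁷ M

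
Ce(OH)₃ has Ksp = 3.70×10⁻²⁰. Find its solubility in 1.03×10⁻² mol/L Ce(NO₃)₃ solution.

5.11×10⁻⁷ M

Ce(OH)₃(s) ⇌ Ce³⁺(aq) + 3 OH⁻(aq)
With Ce³⁺ already at 1.03×10⁻² mol/L and s small, take [Ce³⁺] ≈ 1.03×10⁻² mol/L and [OH⁻] = 3s.
Ksp = [Ce³⁺][OH⁻]^3 = (1.03×10⁻²)(3s)^3
(3s)^3 = 3.70×10⁻²⁰ / (1.03×10⁻²) = 3.59×10⁻¹⁸
s = 5.11×10⁻⁷ mol/L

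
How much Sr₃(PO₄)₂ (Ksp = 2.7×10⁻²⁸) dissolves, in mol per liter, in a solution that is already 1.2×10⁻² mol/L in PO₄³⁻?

Sr₃(PO₄)₂(s) ⇌ 3 Sr²⁺(aq) + 2 PO₄³⁻(aq)
With PO₄³⁻ already at 1.2×10⁻² mol/L and s small, take [PO₄³⁻] ≈ 1.2×10⁻² mol/L and [Sr²⁺] = 3s.
Ksp = [Sr²⁺]^3[PO₄³⁻]^2 = (3s)^3(1.2×10⁻²)^2
(3s)^3 = 2.7×10⁻²⁸ / (1.2×10⁻²)^2 = 1.9×10⁻²⁴
s = 4.1×10⁻⁹ mol/L

4.1×10⁻⁹ M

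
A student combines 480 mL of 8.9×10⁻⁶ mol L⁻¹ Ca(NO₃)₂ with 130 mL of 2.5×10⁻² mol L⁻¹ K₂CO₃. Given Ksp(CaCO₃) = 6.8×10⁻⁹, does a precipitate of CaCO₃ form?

Yes

After mixing, V = 480 mL + 130 mL = 610 mL.
[Ca²⁺] = (8.9×10⁻⁶)(480)/610 = 7.0×10⁻⁶ mol L⁻¹
[CO₃²⁻] = (2.5×10⁻²)(130)/610 = 5.3×10⁻³ mol L⁻¹
Q = [Ca²⁺][CO₃²⁻] = 3.7×10⁻⁸
Because Q > Ksp (3.7×10⁻⁸ vs 6.8×10⁻⁹), a precipitate of CaCO₃ forms.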